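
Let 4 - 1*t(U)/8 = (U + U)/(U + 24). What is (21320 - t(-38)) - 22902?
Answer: -10994/7 ≈ -1570.6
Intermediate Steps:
t(U) = 32 - 16*U/(24 + U) (t(U) = 32 - 8*(U + U)/(U + 24) = 32 - 8*2*U/(24 + U) = 32 - 16*U/(24 + U))
(21320 - t(-38)) - 22902 = (21320 - 16*(48 - 38)/(24 - 38)) - 22902 = (21320 - 16*10/(-14)) - 22902 = (21320 - 16*(-1)*10/14) - 22902 = (21320 - 1*(-80/7)) - 22902 = (21320 + 80/7) - 22902 = 149320/7 - 22902 = -10994/7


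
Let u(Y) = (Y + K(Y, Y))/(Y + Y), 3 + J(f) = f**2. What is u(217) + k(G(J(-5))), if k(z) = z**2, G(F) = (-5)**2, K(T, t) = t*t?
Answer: 734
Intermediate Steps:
J(f) = -3 + f**2
K(T, t) = t**2
G(F) = 25
u(Y) = (Y + Y**2)/(2*Y) (u(Y) = (Y + Y**2)/(Y + Y) = (Y + Y**2)/((2*Y)) = (Y + Y**2)*(1/(2*Y)) = (Y + Y**2)/(2*Y))
u(217) + k(G(J(-5))) = (1/2 + (1/2)*217) + 25**2 = (1/2 + 217/2) + 625 = 109 + 625 = 734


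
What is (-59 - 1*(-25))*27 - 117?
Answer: -1035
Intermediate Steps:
(-59 - 1*(-25))*27 - 117 = (-59 + 25)*27 - 117 = -34*27 - 117 = -918 - 117 = -1035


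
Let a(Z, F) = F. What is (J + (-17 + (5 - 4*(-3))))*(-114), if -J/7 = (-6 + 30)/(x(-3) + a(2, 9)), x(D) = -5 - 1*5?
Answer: -19152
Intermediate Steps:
x(D) = -10 (x(D) = -5 - 5 = -10)
J = 168 (J = -7*(-6 + 30)/(-10 + 9) = -168/(-1) = -168*(-1) = -7*(-24) = 168)
(J + (-17 + (5 - 4*(-3))))*(-114) = (168 + (-17 + (5 - 4*(-3))))*(-114) = (168 + (-17 + (5 + 12)))*(-114) = (168 + (-17 + 17))*(-114) = (168 + 0)*(-114) = 168*(-114) = -19152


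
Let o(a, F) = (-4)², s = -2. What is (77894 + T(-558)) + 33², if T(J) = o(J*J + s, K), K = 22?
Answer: 78999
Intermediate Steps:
o(a, F) = 16
T(J) = 16
(77894 + T(-558)) + 33² = (77894 + 16) + 33² = 77910 + 1089 = 78999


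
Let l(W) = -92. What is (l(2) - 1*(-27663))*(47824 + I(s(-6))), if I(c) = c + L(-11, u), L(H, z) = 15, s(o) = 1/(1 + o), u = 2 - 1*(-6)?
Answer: 6594817774/5 ≈ 1.3190e+9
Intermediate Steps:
u = 8 (u = 2 + 6 = 8)
I(c) = 15 + c (I(c) = c + 15 = 15 + c)
(l(2) - 1*(-27663))*(47824 + I(s(-6))) = (-92 - 1*(-27663))*(47824 + (15 + 1/(1 - 6))) = (-92 + 27663)*(47824 + (15 + 1/(-5))) = 27571*(47824 + (15 - ⅕)) = 27571*(47824 + 74/5) = 27571*(239194/5) = 6594817774/5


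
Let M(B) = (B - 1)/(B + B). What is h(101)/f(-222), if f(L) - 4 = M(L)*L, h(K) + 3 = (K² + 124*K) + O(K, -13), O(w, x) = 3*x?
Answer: -45366/215 ≈ -211.00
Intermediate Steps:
h(K) = -42 + K² + 124*K (h(K) = -3 + ((K² + 124*K) + 3*(-13)) = -3 + ((K² + 124*K) - 39) = -3 + (-39 + K² + 124*K) = -42 + K² + 124*K)
M(B) = (-1 + B)/(2*B) (M(B) = (-1 + B)/((2*B)) = (-1 + B)*(1/(2*B)) = (-1 + B)/(2*B))
f(L) = 7/2 + L/2 (f(L) = 4 + ((-1 + L)/(2*L))*L = 4 + (-½ + L/2) = 7/2 + L/2)
h(101)/f(-222) = (-42 + 101² + 124*101)/(7/2 + (½)*(-222)) = (-42 + 10201 + 12524)/(7/2 - 111) = 22683/(-215/2) = 22683*(-2/215) = -45366/215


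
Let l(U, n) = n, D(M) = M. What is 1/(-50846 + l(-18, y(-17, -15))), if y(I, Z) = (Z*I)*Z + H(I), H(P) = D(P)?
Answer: -1/54688 ≈ -1.8286e-5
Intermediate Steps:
H(P) = P
y(I, Z) = I + I*Z² (y(I, Z) = (Z*I)*Z + I = (I*Z)*Z + I = I*Z² + I = I + I*Z²)
1/(-50846 + l(-18, y(-17, -15))) = 1/(-50846 - 17*(1 + (-15)²)) = 1/(-50846 - 17*(1 + 225)) = 1/(-50846 - 17*226) = 1/(-50846 - 3842) = 1/(-54688) = -1/54688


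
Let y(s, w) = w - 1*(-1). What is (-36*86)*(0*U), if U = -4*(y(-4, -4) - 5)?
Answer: 0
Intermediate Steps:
y(s, w) = 1 + w (y(s, w) = w + 1 = 1 + w)
U = 32 (U = -4*((1 - 4) - 5) = -4*(-3 - 5) = -4*(-8) = 32)
(-36*86)*(0*U) = (-36*86)*(0*32) = -3096*0 = 0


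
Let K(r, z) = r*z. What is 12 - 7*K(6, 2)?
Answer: -72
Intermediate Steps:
12 - 7*K(6, 2) = 12 - 42*2 = 12 - 7*12 = 12 - 84 = -72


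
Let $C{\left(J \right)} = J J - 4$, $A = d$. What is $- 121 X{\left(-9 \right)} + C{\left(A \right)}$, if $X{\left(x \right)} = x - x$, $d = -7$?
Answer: $45$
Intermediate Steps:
$X{\left(x \right)} = 0$
$A = -7$
$C{\left(J \right)} = -4 + J^{2}$ ($C{\left(J \right)} = J^{2} - 4 = -4 + J^{2}$)
$- 121 X{\left(-9 \right)} + C{\left(A \right)} = \left(-121\right) 0 - \left(4 - \left(-7\right)^{2}\right) = 0 + \left(-4 + 49\right) = 0 + 45 = 45$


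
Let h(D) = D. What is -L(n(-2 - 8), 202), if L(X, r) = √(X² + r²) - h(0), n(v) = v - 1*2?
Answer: -2*√10237 ≈ -202.36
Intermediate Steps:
n(v) = -2 + v (n(v) = v - 2 = -2 + v)
L(X, r) = √(X² + r²) (L(X, r) = √(X² + r²) - 1*0 = √(X² + r²) + 0 = √(X² + r²))
-L(n(-2 - 8), 202) = -√((-2 + (-2 - 8))² + 202²) = -√((-2 - 10)² + 40804) = -√((-12)² + 40804) = -√(144 + 40804) = -√40948 = -2*√10237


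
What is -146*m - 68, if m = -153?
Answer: 22270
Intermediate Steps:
-146*m - 68 = -146*(-153) - 68 = 22338 - 68 = 22270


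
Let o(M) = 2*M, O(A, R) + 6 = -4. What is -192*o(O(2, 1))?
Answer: 3840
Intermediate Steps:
O(A, R) = -10 (O(A, R) = -6 - 4 = -10)
-192*o(O(2, 1)) = -384*(-10) = -192*(-20) = 3840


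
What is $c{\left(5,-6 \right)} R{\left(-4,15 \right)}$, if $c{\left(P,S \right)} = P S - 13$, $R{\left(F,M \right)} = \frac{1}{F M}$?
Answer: $\frac{43}{60} \approx 0.71667$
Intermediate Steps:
$R{\left(F,M \right)} = \frac{1}{F M}$
$c{\left(P,S \right)} = -13 + P S$
$c{\left(5,-6 \right)} R{\left(-4,15 \right)} = \left(-13 + 5 \left(-6\right)\right) \frac{1}{\left(-4\right) 15} = \left(-13 - 30\right) \left(\left(- \frac{1}{4}\right) \frac{1}{15}\right) = \left(-43\right) \left(- \frac{1}{60}\right) = \frac{43}{60}$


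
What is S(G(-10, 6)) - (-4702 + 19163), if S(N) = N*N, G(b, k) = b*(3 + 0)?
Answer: -13561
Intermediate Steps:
G(b, k) = 3*b (G(b, k) = b*3 = 3*b)
S(N) = N²
S(G(-10, 6)) - (-4702 + 19163) = (3*(-10))² - (-4702 + 19163) = (-30)² - 1*14461 = 900 - 14461 = -13561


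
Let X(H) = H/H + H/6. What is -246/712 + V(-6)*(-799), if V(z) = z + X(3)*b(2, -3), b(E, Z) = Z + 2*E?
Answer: 1279875/356 ≈ 3595.2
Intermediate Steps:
X(H) = 1 + H/6 (X(H) = 1 + H*(⅙) = 1 + H/6)
V(z) = 3/2 + z (V(z) = z + (1 + (⅙)*3)*(-3 + 2*2) = z + (1 + ½)*(-3 + 4) = z + (3/2)*1 = z + 3/2 = 3/2 + z)
-246/712 + V(-6)*(-799) = -246/712 + (3/2 - 6)*(-799) = -246*1/712 - 9/2*(-799) = -123/356 + 7191/2 = 1279875/356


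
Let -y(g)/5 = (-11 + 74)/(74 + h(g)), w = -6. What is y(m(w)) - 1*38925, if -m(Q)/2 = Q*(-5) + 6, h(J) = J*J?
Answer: -204667965/5258 ≈ -38925.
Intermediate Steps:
h(J) = J²
m(Q) = -12 + 10*Q (m(Q) = -2*(Q*(-5) + 6) = -2*(-5*Q + 6) = -2*(6 - 5*Q) = -12 + 10*Q)
y(g) = -315/(74 + g²) (y(g) = -5*(-11 + 74)/(74 + g²) = -315/(74 + g²))
y(m(w)) - 1*38925 = -315/(74 + (-12 + 10*(-6))²) - 1*38925 = -315/(74 + (-12 - 60)²) - 38925 = -315/(74 + (-72)²) - 38925 = -315/(74 + 5184) - 38925 = -315/5258 - 38925 = -204667965/5258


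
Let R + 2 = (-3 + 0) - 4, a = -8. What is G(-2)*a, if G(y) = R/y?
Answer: -36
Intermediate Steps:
R = -9 (R = -2 + ((-3 + 0) - 4) = -2 + (-3 - 4) = -2 - 7 = -9)
G(y) = -9/y
G(-2)*a = -9/(-2)*(-8) = -9*(-1/2)*(-8) = (9/2)*(-8) = -36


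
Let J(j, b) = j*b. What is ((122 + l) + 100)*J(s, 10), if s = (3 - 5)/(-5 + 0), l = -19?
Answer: 812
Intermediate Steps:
s = 2/5 (s = -2/(-5) = -2*(-1/5) = 2/5 ≈ 0.40000)
J(j, b) = b*j
((122 + l) + 100)*J(s, 10) = ((122 - 19) + 100)*(10*(2/5)) = (103 + 100)*4 = 203*4 = 812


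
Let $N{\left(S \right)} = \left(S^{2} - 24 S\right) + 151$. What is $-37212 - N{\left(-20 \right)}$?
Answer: $-38243$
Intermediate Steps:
$N{\left(S \right)} = 151 + S^{2} - 24 S$
$-37212 - N{\left(-20 \right)} = -37212 - \left(151 + \left(-20\right)^{2} - -480\right) = -37212 - \left(151 + 400 + 480\right) = -37212 - 1031 = -38243$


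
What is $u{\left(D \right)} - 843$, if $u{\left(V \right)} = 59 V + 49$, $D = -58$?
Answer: $-4216$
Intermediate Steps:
$u{\left(V \right)} = 49 + 59 V$
$u{\left(D \right)} - 843 = \left(49 + 59 \left(-58\right)\right) - 843 = \left(49 - 3422\right) - 843 = -3373 - 843 = -4216$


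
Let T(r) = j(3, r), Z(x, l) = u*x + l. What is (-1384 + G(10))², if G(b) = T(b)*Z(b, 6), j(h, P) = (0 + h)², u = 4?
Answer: 940900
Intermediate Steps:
Z(x, l) = l + 4*x (Z(x, l) = 4*x + l = l + 4*x)
j(h, P) = h²
T(r) = 9 (T(r) = 3² = 9)
G(b) = 54 + 36*b (G(b) = 9*(6 + 4*b) = 54 + 36*b)
(-1384 + G(10))² = (-1384 + (54 + 36*10))² = (-1384 + (54 + 360))² = (-1384 + 414)² = (-970)² = 940900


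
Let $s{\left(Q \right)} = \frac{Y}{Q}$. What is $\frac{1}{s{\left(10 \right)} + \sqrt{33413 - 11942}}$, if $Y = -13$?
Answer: $\frac{130}{2146931} + \frac{100 \sqrt{21471}}{2146931} \approx 0.0068856$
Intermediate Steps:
$s{\left(Q \right)} = - \frac{13}{Q}$
$\frac{1}{s{\left(10 \right)} + \sqrt{33413 - 11942}} = \frac{1}{- \frac{13}{10} + \sqrt{33413 - 11942}} = \frac{1}{\left(-13\right) \frac{1}{10} + \sqrt{21471}} = \frac{1}{- \frac{13}{10} + \sqrt{21471}}$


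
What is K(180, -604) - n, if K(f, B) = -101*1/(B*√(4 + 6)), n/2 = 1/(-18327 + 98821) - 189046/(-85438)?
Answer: -7608577081/1719311593 + 101*√10/6040 ≈ -4.3725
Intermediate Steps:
n = 7608577081/1719311593 (n = 2*(1/(-18327 + 98821) - 189046/(-85438)) = 2*(1/80494 - 189046*(-1/85438)) = 2*(1/80494 + 94523/42719) = 2*(7608577081/3438623186) = 7608577081/1719311593 ≈ 4.4254)
K(f, B) = -101*√10/(10*B)
K(180, -604) - n = -101/10*√10/(-604) - 1*7608577081/1719311593 = -101/10*√10*(-1/604) - 7608577081/1719311593 = 101*√10/6040 - 7608577081/1719311593 = -7608577081/1719311593 + 101*√10/6040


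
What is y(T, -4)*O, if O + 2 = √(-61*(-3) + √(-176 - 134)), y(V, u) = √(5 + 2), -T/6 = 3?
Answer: √7*(-2 + √(183 + I*√310)) ≈ 30.541 + 1.7198*I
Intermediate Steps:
T = -18 (T = -6*3 = -18)
y(V, u) = √7
O = -2 + √(183 + I*√310) (O = -2 + √(-61*(-3) + √(-176 - 134)) = -2 + √(183 + √(-310)) = -2 + √(183 + I*√310) ≈ 11.543 + 0.65002*I)
y(T, -4)*O = √7*(-2 + √(183 + I*√310))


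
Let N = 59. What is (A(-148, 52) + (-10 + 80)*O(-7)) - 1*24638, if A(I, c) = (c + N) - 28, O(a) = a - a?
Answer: -24555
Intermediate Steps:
O(a) = 0
A(I, c) = 31 + c (A(I, c) = (c + 59) - 28 = (59 + c) - 28 = 31 + c)
(A(-148, 52) + (-10 + 80)*O(-7)) - 1*24638 = ((31 + 52) + (-10 + 80)*0) - 1*24638 = (83 + 70*0) - 24638 = (83 + 0) - 24638 = 83 - 24638 = -24555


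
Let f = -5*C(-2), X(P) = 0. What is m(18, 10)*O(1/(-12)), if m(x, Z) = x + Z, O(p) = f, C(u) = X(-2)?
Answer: 0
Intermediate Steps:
C(u) = 0
f = 0 (f = -5*0 = 0)
O(p) = 0
m(x, Z) = Z + x
m(18, 10)*O(1/(-12)) = (10 + 18)*0 = 28*0 = 0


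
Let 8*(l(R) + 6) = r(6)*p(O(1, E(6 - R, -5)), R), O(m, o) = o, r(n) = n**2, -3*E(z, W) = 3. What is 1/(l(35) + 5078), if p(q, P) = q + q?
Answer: 1/5063 ≈ 0.00019751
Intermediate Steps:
E(z, W) = -1 (E(z, W) = -1/3*3 = -1)
p(q, P) = 2*q
l(R) = -15 (l(R) = -6 + (6**2*(2*(-1)))/8 = -6 + (36*(-2))/8 = -6 + (1/8)*(-72) = -6 - 9 = -15)
1/(l(35) + 5078) = 1/(-15 + 5078) = 1/5063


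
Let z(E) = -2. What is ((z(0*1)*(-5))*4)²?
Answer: 1600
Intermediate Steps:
((z(0*1)*(-5))*4)² = (-2*(-5)*4)² = (10*4)² = 40² = 1600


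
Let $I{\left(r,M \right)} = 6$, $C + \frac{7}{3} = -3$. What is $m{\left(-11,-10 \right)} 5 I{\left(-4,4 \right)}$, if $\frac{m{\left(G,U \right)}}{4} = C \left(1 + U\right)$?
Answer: $5760$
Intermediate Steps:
$C = - \frac{16}{3}$ ($C = - \frac{7}{3} - 3 = - \frac{16}{3} \approx -5.3333$)
$m{\left(G,U \right)} = - \frac{64}{3} - \frac{64 U}{3}$ ($m{\left(G,U \right)} = 4 \left(- \frac{16 \left(1 + U\right)}{3}\right) = 4 \left(- \frac{16}{3} - \frac{16 U}{3}\right) = - \frac{64}{3} - \frac{64 U}{3}$)
$m{\left(-11,-10 \right)} 5 I{\left(-4,4 \right)} = \left(- \frac{64}{3} - - \frac{640}{3}\right) 5 \cdot 6 = \left(- \frac{64}{3} + \frac{640}{3}\right) 30 = 192 \cdot 30 = 5760$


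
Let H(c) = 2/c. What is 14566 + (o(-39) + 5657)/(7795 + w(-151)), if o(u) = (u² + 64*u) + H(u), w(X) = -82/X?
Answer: 668722815394/45907953 ≈ 14567.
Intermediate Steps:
o(u) = u² + 2/u + 64*u (o(u) = (u² + 64*u) + 2/u = u² + 2/u + 64*u)
14566 + (o(-39) + 5657)/(7795 + w(-151)) = 14566 + ((2 + (-39)²*(64 - 39))/(-39) + 5657)/(7795 - 82/(-151)) = 14566 + (-(2 + 1521*25)/39 + 5657)/(7795 - 82*(-1/151)) = 14566 + (-(2 + 38025)/39 + 5657)/(7795 + 82/151) = 14566 + (-1/39*38027 + 5657)/(1177127/151) = 14566 + (-38027/39 + 5657)*(151/1177127) = 14566 + (182596/39)*(151/1177127) = 14566 + 27571996/45907953 = 668722815394/45907953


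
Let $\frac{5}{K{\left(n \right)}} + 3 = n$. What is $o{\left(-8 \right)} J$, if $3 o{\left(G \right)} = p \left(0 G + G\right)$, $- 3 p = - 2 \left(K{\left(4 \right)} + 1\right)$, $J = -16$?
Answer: $\frac{512}{3} \approx 170.67$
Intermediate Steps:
$K{\left(n \right)} = \frac{5}{-3 + n}$
$p = 4$ ($p = - \frac{\left(-2\right) \left(\frac{5}{-3 + 4} + 1\right)}{3} = - \frac{\left(-2\right) \left(\frac{5}{1} + 1\right)}{3} = - \frac{\left(-2\right) \left(5 \cdot 1 + 1\right)}{3} = - \frac{\left(-2\right) \left(5 + 1\right)}{3} = - \frac{\left(-2\right) 6}{3} = \left(- \frac{1}{3}\right) \left(-12\right) = 4$)
$o{\left(G \right)} = \frac{4 G}{3}$ ($o{\left(G \right)} = \frac{4 \left(0 G + G\right)}{3} = \frac{4 \left(0 + G\right)}{3} = \frac{4 G}{3}$)
$o{\left(-8 \right)} J = \frac{4}{3} \left(-8\right) \left(-16\right) = \left(- \frac{32}{3}\right) \left(-16\right) = \frac{512}{3}$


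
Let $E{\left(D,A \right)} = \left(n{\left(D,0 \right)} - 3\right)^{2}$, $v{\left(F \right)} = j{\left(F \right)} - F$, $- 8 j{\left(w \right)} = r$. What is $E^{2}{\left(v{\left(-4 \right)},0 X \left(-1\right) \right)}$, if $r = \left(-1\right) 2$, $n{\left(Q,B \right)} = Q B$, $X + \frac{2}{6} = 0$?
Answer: $81$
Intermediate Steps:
$X = - \frac{1}{3}$ ($X = - \frac{1}{3} + 0 = - \frac{1}{3} \approx -0.33333$)
$n{\left(Q,B \right)} = B Q$
$r = -2$
$j{\left(w \right)} = \frac{1}{4}$ ($j{\left(w \right)} = \left(- \frac{1}{8}\right) \left(-2\right) = \frac{1}{4}$)
$v{\left(F \right)} = \frac{1}{4} - F$
$E{\left(D,A \right)} = 9$ ($E{\left(D,A \right)} = \left(0 D - 3\right)^{2} = \left(0 - 3\right)^{2} = \left(-3\right)^{2} = 9$)
$E^{2}{\left(v{\left(-4 \right)},0 X \left(-1\right) \right)} = 9^{2} = 81$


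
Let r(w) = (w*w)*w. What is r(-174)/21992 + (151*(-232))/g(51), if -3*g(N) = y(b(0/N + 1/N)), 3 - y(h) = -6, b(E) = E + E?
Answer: 94327459/8247 ≈ 11438.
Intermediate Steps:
b(E) = 2*E
y(h) = 9 (y(h) = 3 - 1*(-6) = 3 + 6 = 9)
r(w) = w³ (r(w) = w²*w = w³)
g(N) = -3 (g(N) = -⅓*9 = -3)
r(-174)/21992 + (151*(-232))/g(51) = (-174)³/21992 + (151*(-232))/(-3) = -5268024*1/21992 - 35032*(-⅓) = -658503/2749 + 35032/3 = 94327459/8247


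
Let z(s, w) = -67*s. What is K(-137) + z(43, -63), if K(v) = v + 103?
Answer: -2915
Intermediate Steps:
K(v) = 103 + v
K(-137) + z(43, -63) = (103 - 137) - 67*43 = -34 - 2881 = -2915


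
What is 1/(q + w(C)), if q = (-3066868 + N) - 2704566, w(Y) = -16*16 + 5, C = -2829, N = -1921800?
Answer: -1/7693485 ≈ -1.2998e-7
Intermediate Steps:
w(Y) = -251 (w(Y) = -256 + 5 = -251)
q = -7693234 (q = (-3066868 - 1921800) - 2704566 = -4988668 - 2704566 = -7693234)
1/(q + w(C)) = 1/(-7693234 - 251) = 1/(-7693485) = -1/7693485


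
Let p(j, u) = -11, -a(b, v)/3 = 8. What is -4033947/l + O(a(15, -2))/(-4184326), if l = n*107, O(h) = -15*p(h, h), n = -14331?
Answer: 330962672567/125810129842 ≈ 2.6307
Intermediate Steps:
a(b, v) = -24 (a(b, v) = -3*8 = -24)
O(h) = 165 (O(h) = -15*(-11) = 165)
l = -1533417 (l = -14331*107 = -1533417)
-4033947/l + O(a(15, -2))/(-4184326) = -4033947/(-1533417) + 165/(-4184326) = -4033947*(-1/1533417) + 165*(-1/4184326) = 79097/30067 - 165/4184326 = 330962672567/125810129842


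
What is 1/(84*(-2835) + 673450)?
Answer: 1/435310 ≈ 2.2972e-6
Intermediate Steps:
1/(84*(-2835) + 673450) = 1/(-238140 + 673450) = 1/435310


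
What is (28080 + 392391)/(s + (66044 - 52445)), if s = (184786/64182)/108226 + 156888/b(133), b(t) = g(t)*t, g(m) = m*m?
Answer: 180822399325072678278/5848241309289581453 ≈ 30.919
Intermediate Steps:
g(m) = m²
b(t) = t³ (b(t) = t²*t = t³)
s = 28689580580471/430047254923818 (s = (184786/64182)/108226 + 156888/(133³) = (184786*(1/64182))*(1/108226) + 156888/2352637 = (92393/32091)*(1/108226) + 156888*(1/2352637) = 92393/3473080566 + 156888/2352637 = 28689580580471/430047254923818 ≈ 0.066713)
(28080 + 392391)/(s + (66044 - 52445)) = (28080 + 392391)/(28689580580471/430047254923818 + (66044 - 52445)) = 420471/(28689580580471/430047254923818 + 13599) = 420471/(5848241309289581453/430047254923818) = 420471*(430047254923818/5848241309289581453) = 180822399325072678278/5848241309289581453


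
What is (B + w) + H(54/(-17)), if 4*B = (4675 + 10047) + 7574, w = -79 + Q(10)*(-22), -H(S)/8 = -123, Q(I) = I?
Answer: 6259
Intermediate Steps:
H(S) = 984 (H(S) = -8*(-123) = 984)
w = -299 (w = -79 + 10*(-22) = -79 - 220 = -299)
B = 5574 (B = ((4675 + 10047) + 7574)/4 = (14722 + 7574)/4 = (1/4)*22296 = 5574)
(B + w) + H(54/(-17)) = (5574 - 299) + 984 = 5275 + 984 = 6259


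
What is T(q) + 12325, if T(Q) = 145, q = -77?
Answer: 12470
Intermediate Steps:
T(q) + 12325 = 145 + 12325 = 12470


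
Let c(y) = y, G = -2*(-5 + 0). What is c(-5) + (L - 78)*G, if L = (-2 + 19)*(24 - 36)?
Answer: -2825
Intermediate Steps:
G = 10 (G = -2*(-5) = 10)
L = -204 (L = 17*(-12) = -204)
c(-5) + (L - 78)*G = -5 + (-204 - 78)*10 = -5 - 282*10 = -5 - 2820 = -2825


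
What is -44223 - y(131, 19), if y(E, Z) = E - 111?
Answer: -44243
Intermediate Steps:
y(E, Z) = -111 + E
-44223 - y(131, 19) = -44223 - (-111 + 131) = -44223 - 1*20 = -44223 - 20 = -44243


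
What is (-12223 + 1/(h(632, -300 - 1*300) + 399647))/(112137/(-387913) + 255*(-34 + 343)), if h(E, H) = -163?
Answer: -631379215181001/4070141761655944 ≈ -0.15512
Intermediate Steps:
(-12223 + 1/(h(632, -300 - 1*300) + 399647))/(112137/(-387913) + 255*(-34 + 343)) = (-12223 + 1/(-163 + 399647))/(112137/(-387913) + 255*(-34 + 343)) = (-12223 + 1/399484)/(112137*(-1/387913) + 255*309) = (-12223 + 1/399484)/(-112137/387913 + 78795) = -4882892931/(399484*30565492698/387913) = -4882892931/399484*387913/30565492698 = -631379215181001/4070141761655944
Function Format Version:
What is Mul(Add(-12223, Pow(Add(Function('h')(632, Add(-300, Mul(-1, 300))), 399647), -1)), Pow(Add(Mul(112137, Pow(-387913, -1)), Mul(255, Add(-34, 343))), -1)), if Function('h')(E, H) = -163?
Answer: Rational(-631379215181001, 4070141761655944) ≈ -0.15512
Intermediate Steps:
Mul(Add(-12223, Pow(Add(Function('h')(632, Add(-300, Mul(-1, 300))), 399647), -1)), Pow(Add(Mul(112137, Pow(-387913, -1)), Mul(255, Add(-34, 343))), -1)) = Mul(Add(-12223, Pow(Add(-163, 399647), -1)), Pow(Add(Mul(112137, Pow(-387913, -1)), Mul(255, Add(-34, 343))), -1)) = Mul(Add(-12223, Pow(399484, -1)), Pow(Add(Mul(112137, Rational(-1, 387913)), Mul(255, 309)), -1)) = Mul(Add(-12223, Rational(1, 399484)), Pow(Add(Rational(-112137, 387913), 78795), -1)) = Mul(Rational(-4882892931, 399484), Pow(Rational(30565492698, 387913), -1)) = Mul(Rational(-4882892931, 399484), Rational(387913, 30565492698)) = Rational(-631379215181001, 4070141761655944)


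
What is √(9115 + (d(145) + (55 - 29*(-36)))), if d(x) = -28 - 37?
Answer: √10149 ≈ 100.74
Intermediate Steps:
d(x) = -65
√(9115 + (d(145) + (55 - 29*(-36)))) = √(9115 + (-65 + (55 - 29*(-36)))) = √(9115 + (-65 + (55 + 1044))) = √(9115 + (-65 + 1099)) = √(9115 + 1034) = √10149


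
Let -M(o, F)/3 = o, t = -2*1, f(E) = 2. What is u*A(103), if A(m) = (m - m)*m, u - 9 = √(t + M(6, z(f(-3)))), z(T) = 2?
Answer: 0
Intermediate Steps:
t = -2
M(o, F) = -3*o
u = 9 + 2*I*√5 (u = 9 + √(-2 - 3*6) = 9 + √(-2 - 18) = 9 + √(-20) = 9 + 2*I*√5 ≈ 9.0 + 4.4721*I)
A(m) = 0 (A(m) = 0*m = 0)
u*A(103) = (9 + 2*I*√5)*0 = 0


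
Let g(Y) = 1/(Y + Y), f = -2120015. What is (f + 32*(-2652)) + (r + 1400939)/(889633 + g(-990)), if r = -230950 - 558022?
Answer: -3883834362526321/1761473339 ≈ -2.2049e+6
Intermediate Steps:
r = -788972
g(Y) = 1/(2*Y)
(f + 32*(-2652)) + (r + 1400939)/(889633 + g(-990)) = (-2120015 + 32*(-2652)) + (-788972 + 1400939)/(889633 + (½)/(-990)) = (-2120015 - 84864) + 611967/(889633 + (½)*(-1/990)) = -2204879 + 611967/(889633 - 1/1980) = -2204879 + 611967/(1761473339/1980) = -2204879 + 611967*(1980/1761473339) = -2204879 + 1211694660/1761473339 = -3883834362526321/1761473339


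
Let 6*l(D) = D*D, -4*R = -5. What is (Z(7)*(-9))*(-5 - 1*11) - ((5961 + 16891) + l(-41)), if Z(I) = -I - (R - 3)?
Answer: -143329/6 ≈ -23888.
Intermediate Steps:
R = 5/4 (R = -¼*(-5) = 5/4 ≈ 1.2500)
l(D) = D²/6 (l(D) = (D*D)/6 = D²/6)
Z(I) = 7/4 - I (Z(I) = -I - (5/4 - 3) = -I - 1*(-7/4) = -I + 7/4 = 7/4 - I)
(Z(7)*(-9))*(-5 - 1*11) - ((5961 + 16891) + l(-41)) = ((7/4 - 1*7)*(-9))*(-5 - 1*11) - ((5961 + 16891) + (⅙)*(-41)²) = ((7/4 - 7)*(-9))*(-5 - 11) - (22852 + (⅙)*1681) = -21/4*(-9)*(-16) - (22852 + 1681/6) = (189/4)*(-16) - 1*138793/6 = -756 - 138793/6 = -143329/6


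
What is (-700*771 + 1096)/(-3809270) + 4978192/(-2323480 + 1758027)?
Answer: -9329361096114/1076981574655 ≈ -8.6625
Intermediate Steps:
(-700*771 + 1096)/(-3809270) + 4978192/(-2323480 + 1758027) = (-539700 + 1096)*(-1/3809270) + 4978192/(-565453) = -538604*(-1/3809270) + 4978192*(-1/565453) = 269302/1904635 - 4978192/565453 = -9329361096114/1076981574655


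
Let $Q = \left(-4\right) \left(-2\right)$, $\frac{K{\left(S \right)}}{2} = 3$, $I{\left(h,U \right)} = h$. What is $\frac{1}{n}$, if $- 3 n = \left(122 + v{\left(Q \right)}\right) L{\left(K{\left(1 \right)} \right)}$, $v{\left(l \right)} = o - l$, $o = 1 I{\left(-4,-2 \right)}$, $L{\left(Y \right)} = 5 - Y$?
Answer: $\frac{3}{110} \approx 0.027273$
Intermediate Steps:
$K{\left(S \right)} = 6$ ($K{\left(S \right)} = 2 \cdot 3 = 6$)
$Q = 8$
$o = -4$ ($o = 1 \left(-4\right) = -4$)
$v{\left(l \right)} = -4 - l$
$n = \frac{110}{3}$ ($n = - \frac{\left(122 - 12\right) \left(5 - 6\right)}{3} = - \frac{\left(122 - 12\right) \left(-1\right)}{3} = - \frac{110 \left(-1\right)}{3} = \left(- \frac{1}{3}\right) \left(-110\right) = \frac{110}{3} \approx 36.667$)
$\frac{1}{n} = \frac{1}{\frac{110}{3}} = \frac{3}{110}$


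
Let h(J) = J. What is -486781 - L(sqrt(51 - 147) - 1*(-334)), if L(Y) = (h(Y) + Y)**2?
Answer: -932621 - 10688*I*sqrt(6) ≈ -9.3262e+5 - 26180.0*I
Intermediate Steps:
L(Y) = 4*Y**2 (L(Y) = (Y + Y)**2 = (2*Y)**2 = 4*Y**2)
-486781 - L(sqrt(51 - 147) - 1*(-334)) = -486781 - 4*(sqrt(51 - 147) - 1*(-334))**2 = -486781 - 4*(sqrt(-96) + 334)**2 = -486781 - 4*(4*I*sqrt(6) + 334)**2 = -486781 - 4*(334 + 4*I*sqrt(6))**2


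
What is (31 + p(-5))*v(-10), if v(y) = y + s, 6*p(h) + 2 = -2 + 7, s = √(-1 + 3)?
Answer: -315 + 63*√2/2 ≈ -270.45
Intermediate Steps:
s = √2 ≈ 1.4142
p(h) = ½ (p(h) = -⅓ + (-2 + 7)/6 = -⅓ + (⅙)*5 = -⅓ + ⅚ = ½)
v(y) = y + √2
(31 + p(-5))*v(-10) = (31 + ½)*(-10 + √2) = 63*(-10 + √2)/2 = -315 + 63*√2/2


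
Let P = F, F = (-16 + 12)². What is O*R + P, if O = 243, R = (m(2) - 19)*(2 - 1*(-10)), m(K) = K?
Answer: -49556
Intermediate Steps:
F = 16 (F = (-4)² = 16)
R = -204 (R = (2 - 19)*(2 - 1*(-10)) = -17*(2 + 10) = -17*12 = -204)
P = 16
O*R + P = 243*(-204) + 16 = -49572 + 16 = -49556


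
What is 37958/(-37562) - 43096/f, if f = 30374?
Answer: -692927061/285227047 ≈ -2.4294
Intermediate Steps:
37958/(-37562) - 43096/f = 37958/(-37562) - 43096/30374 = 37958*(-1/37562) - 43096*1/30374 = -18979/18781 - 21548/15187 = -692927061/285227047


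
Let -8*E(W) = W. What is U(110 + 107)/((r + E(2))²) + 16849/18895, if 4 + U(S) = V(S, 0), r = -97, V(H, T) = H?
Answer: 2614001689/2859210295 ≈ 0.91424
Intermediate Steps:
E(W) = -W/8
U(S) = -4 + S
U(110 + 107)/((r + E(2))²) + 16849/18895 = (-4 + (110 + 107))/((-97 - ⅛*2)²) + 16849/18895 = (-4 + 217)/((-97 - ¼)²) + 16849*(1/18895) = 213/((-389/4)²) + 16849/18895 = 213/(151321/16) + 16849/18895 = 213*(16/151321) + 16849/18895 = 3408/151321 + 16849/18895 = 2614001689/2859210295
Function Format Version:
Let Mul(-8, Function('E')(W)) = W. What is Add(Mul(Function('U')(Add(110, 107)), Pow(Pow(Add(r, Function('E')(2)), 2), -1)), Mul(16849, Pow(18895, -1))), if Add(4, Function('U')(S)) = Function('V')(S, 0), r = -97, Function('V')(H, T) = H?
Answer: Rational(2614001689, 2859210295) ≈ 0.91424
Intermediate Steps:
Function('E')(W) = Mul(Rational(-1, 8), W)
Function('U')(S) = Add(-4, S)
Add(Mul(Function('U')(Add(110, 107)), Pow(Pow(Add(r, Function('E')(2)), 2), -1)), Mul(16849, Pow(18895, -1))) = Add(Mul(Add(-4, Add(110, 107)), Pow(Pow(Add(-97, Mul(Rational(-1, 8), 2)), 2), -1)), Mul(16849, Pow(18895, -1))) = Add(Mul(Add(-4, 217), Pow(Pow(Add(-97, Rational(-1, 4)), 2), -1)), Mul(16849, Rational(1, 18895))) = Add(Mul(213, Pow(Pow(Rational(-389, 4), 2), -1)), Rational(16849, 18895)) = Add(Mul(213, Pow(Rational(151321, 16), -1)), Rational(16849, 18895)) = Add(Mul(213, Rational(16, 151321)), Rational(16849, 18895)) = Add(Rational(3408, 151321), Rational(16849, 18895)) = Rational(2614001689, 2859210295)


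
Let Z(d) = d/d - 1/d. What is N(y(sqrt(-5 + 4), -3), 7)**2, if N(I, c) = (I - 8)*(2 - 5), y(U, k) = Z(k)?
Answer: 400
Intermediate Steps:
Z(d) = 1 - 1/d
y(U, k) = (-1 + k)/k
N(I, c) = 24 - 3*I (N(I, c) = (-8 + I)*(-3) = 24 - 3*I)
N(y(sqrt(-5 + 4), -3), 7)**2 = (24 - 3*(-1 - 3)/(-3))**2 = (24 - (-1)*(-4))**2 = (24 - 3*4/3)**2 = (24 - 4)**2 = 20**2 = 400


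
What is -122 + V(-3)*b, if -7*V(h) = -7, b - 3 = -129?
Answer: -248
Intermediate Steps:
b = -126 (b = 3 - 129 = -126)
V(h) = 1 (V(h) = -1/7*(-7) = 1)
-122 + V(-3)*b = -122 + 1*(-126) = -122 - 126 = -248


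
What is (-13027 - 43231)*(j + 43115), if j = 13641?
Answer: -3192979048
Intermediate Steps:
(-13027 - 43231)*(j + 43115) = (-13027 - 43231)*(13641 + 43115) = -56258*56756 = -3192979048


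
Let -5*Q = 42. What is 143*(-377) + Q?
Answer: -269597/5 ≈ -53919.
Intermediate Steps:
Q = -42/5 (Q = -⅕*42 = -42/5 ≈ -8.4000)
143*(-377) + Q = 143*(-377) - 42/5 = -53911 - 42/5 = -269597/5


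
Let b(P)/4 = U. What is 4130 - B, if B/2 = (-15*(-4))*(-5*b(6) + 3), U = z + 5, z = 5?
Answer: 27770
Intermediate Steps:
U = 10 (U = 5 + 5 = 10)
b(P) = 40 (b(P) = 4*10 = 40)
B = -23640 (B = 2*((-15*(-4))*(-5*40 + 3)) = 2*(60*(-200 + 3)) = 2*(60*(-197)) = 2*(-11820) = -23640)
4130 - B = 4130 - 1*(-23640) = 4130 + 23640 = 27770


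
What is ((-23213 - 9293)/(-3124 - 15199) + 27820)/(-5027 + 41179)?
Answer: 254889183/331206548 ≈ 0.76958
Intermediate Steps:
((-23213 - 9293)/(-3124 - 15199) + 27820)/(-5027 + 41179) = (-32506/(-18323) + 27820)/36152 = (-32506*(-1/18323) + 27820)*(1/36152) = (32506/18323 + 27820)*(1/36152) = (509778366/18323)*(1/36152) = 254889183/331206548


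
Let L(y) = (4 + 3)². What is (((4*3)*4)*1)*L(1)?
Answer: 2352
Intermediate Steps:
L(y) = 49 (L(y) = 7² = 49)
(((4*3)*4)*1)*L(1) = (((4*3)*4)*1)*49 = ((12*4)*1)*49 = (48*1)*49 = 48*49 = 2352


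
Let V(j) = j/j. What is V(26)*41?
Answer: 41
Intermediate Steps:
V(j) = 1
V(26)*41 = 1*41 = 41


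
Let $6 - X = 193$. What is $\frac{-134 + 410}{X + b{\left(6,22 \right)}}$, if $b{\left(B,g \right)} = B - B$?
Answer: $- \frac{276}{187} \approx -1.4759$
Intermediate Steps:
$X = -187$ ($X = 6 - 193 = -187$)
$b{\left(B,g \right)} = 0$
$\frac{-134 + 410}{X + b{\left(6,22 \right)}} = \frac{-134 + 410}{-187 + 0} = \frac{276}{-187} = 276 \left(- \frac{1}{187}\right) = - \frac{276}{187}$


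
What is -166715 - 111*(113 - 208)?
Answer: -156170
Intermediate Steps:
-166715 - 111*(113 - 208) = -166715 - 111*(-95) = -166715 - 1*(-10545) = -166715 + 10545 = -156170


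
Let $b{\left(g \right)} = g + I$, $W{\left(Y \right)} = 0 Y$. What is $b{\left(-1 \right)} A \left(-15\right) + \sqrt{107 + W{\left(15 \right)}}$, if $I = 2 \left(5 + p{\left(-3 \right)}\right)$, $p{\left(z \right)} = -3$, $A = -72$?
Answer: $3240 + \sqrt{107} \approx 3250.3$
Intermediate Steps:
$W{\left(Y \right)} = 0$
$I = 4$ ($I = 2 \left(5 - 3\right) = 2 \cdot 2 = 4$)
$b{\left(g \right)} = 4 + g$ ($b{\left(g \right)} = g + 4 = 4 + g$)
$b{\left(-1 \right)} A \left(-15\right) + \sqrt{107 + W{\left(15 \right)}} = \left(4 - 1\right) \left(\left(-72\right) \left(-15\right)\right) + \sqrt{107 + 0} = 3 \cdot 1080 + \sqrt{107} = 3240 + \sqrt{107}$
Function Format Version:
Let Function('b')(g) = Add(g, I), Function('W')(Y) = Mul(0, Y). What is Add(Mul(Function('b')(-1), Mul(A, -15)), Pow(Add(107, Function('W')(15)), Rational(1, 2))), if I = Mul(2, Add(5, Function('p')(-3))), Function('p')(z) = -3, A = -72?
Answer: Add(3240, Pow(107, Rational(1, 2))) ≈ 3250.3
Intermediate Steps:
Function('W')(Y) = 0
I = 4 (I = Mul(2, Add(5, -3)) = Mul(2, 2) = 4)
Function('b')(g) = Add(4, g) (Function('b')(g) = Add(g, 4) = Add(4, g))
Add(Mul(Function('b')(-1), Mul(A, -15)), Pow(Add(107, Function('W')(15)), Rational(1, 2))) = Add(Mul(Add(4, -1), Mul(-72, -15)), Pow(Add(107, 0), Rational(1, 2))) = Add(Mul(3, 1080), Pow(107, Rational(1, 2))) = Add(3240, Pow(107, Rational(1, 2)))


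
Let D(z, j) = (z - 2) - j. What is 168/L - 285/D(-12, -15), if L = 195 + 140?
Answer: -95307/335 ≈ -284.50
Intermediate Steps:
L = 335
D(z, j) = -2 + z - j (D(z, j) = (-2 + z) - j = -2 + z - j)
168/L - 285/D(-12, -15) = 168/335 - 285/(-2 - 12 - 1*(-15)) = 168*(1/335) - 285/(-2 - 12 + 15) = 168/335 - 285/1 = 168/335 - 285*1 = 168/335 - 285 = -95307/335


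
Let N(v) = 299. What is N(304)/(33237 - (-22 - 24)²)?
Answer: 299/31121 ≈ 0.0096077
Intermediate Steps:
N(304)/(33237 - (-22 - 24)²) = 299/(33237 - (-22 - 24)²) = 299/(33237 - 1*(-46)²) = 299/(33237 - 1*2116) = 299/(33237 - 2116) = 299/31121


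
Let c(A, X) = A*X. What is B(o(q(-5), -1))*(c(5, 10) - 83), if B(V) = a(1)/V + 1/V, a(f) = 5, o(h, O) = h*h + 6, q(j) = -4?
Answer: -9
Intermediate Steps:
o(h, O) = 6 + h² (o(h, O) = h² + 6 = 6 + h²)
B(V) = 6/V (B(V) = 5/V + 1/V = 6/V)
B(o(q(-5), -1))*(c(5, 10) - 83) = (6/(6 + (-4)²))*(5*10 - 83) = (6/(6 + 16))*(50 - 83) = (6/22)*(-33) = (6*(1/22))*(-33) = (3/11)*(-33) = -9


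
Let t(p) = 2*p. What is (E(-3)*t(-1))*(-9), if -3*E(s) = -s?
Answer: -18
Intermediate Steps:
E(s) = s/3 (E(s) = -(-1)*s/3 = s/3)
(E(-3)*t(-1))*(-9) = (((⅓)*(-3))*(2*(-1)))*(-9) = -1*(-2)*(-9) = 2*(-9) = -18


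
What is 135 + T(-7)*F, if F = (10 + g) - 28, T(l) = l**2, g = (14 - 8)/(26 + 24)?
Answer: -18528/25 ≈ -741.12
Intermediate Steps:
g = 3/25 (g = 6/50 = 6*(1/50) = 3/25 ≈ 0.12000)
F = -447/25 (F = (10 + 3/25) - 28 = 253/25 - 28 = -447/25 ≈ -17.880)
135 + T(-7)*F = 135 + (-7)**2*(-447/25) = 135 + 49*(-447/25) = 135 - 21903/25 = -18528/25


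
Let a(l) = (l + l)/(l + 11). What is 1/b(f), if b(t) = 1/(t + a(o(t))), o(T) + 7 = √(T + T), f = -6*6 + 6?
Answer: (-28*√15 + 67*I)/(√15 - 2*I) ≈ -29.158 + 2.2423*I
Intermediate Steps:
f = -30 (f = -36 + 6 = -30)
o(T) = -7 + √2*√T (o(T) = -7 + √(T + T) = -7 + √(2*T) = -7 + √2*√T)
a(l) = 2*l/(11 + l) (a(l) = (2*l)/(11 + l) = 2*l/(11 + l))
b(t) = 1/(t + 2*(-7 + √2*√t)/(4 + √2*√t)) (b(t) = 1/(t + 2*(-7 + √2*√t)/(11 + (-7 + √2*√t))) = 1/(t + 2*(-7 + √2*√t)/(4 + √2*√t)))
1/b(f) = 1/((4 + √2*√(-30))/(-14 - 30*(4 + √2*√(-30)) + 2*√2*√(-30))) = 1/((4 + √2*(I*√30))/(-14 - 30*(4 + √2*(I*√30)) + 2*√2*(I*√30))) = 1/((4 + 2*I*√15)/(-14 - 30*(4 + 2*I*√15) + 4*I*√15)) = 1/((4 + 2*I*√15)/(-14 + (-120 - 60*I*√15) + 4*I*√15)) = 1/((4 + 2*I*√15)/(-134 - 56*I*√15)) = (-134 - 56*I*√15)/(4 + 2*I*√15)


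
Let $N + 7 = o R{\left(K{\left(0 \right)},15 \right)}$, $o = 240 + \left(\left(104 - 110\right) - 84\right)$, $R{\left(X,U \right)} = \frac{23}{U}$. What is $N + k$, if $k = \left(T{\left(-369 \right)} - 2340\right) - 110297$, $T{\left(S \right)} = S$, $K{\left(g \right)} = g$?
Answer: $-112783$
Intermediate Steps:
$o = 150$ ($o = 240 - 90 = 150$)
$k = -113006$ ($k = \left(-369 - 2340\right) - 110297 = -2709 - 110297 = -113006$)
$N = 223$ ($N = -7 + 150 \cdot \frac{23}{15} = -7 + 230 = 223$)
$N + k = 223 - 113006 = -112783$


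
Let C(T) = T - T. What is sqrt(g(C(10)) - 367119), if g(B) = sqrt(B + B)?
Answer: 3*I*sqrt(40791) ≈ 605.9*I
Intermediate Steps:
C(T) = 0
g(B) = sqrt(2)*sqrt(B) (g(B) = sqrt(2*B) = sqrt(2)*sqrt(B))
sqrt(g(C(10)) - 367119) = sqrt(sqrt(2)*sqrt(0) - 367119) = sqrt(sqrt(2)*0 - 367119) = sqrt(0 - 367119) = sqrt(-367119) = 3*I*sqrt(40791)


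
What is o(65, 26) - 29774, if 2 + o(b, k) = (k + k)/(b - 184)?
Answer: -3543396/119 ≈ -29776.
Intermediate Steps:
o(b, k) = -2 + 2*k/(-184 + b) (o(b, k) = -2 + (k + k)/(b - 184) = -2 + (2*k)/(-184 + b) = -2 + 2*k/(-184 + b))
o(65, 26) - 29774 = 2*(184 + 26 - 1*65)/(-184 + 65) - 29774 = 2*(184 + 26 - 65)/(-119) - 29774 = 2*(-1/119)*145 - 29774 = -290/119 - 29774 = -3543396/119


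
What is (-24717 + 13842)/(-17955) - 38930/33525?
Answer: -495413/891765 ≈ -0.55554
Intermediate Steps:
(-24717 + 13842)/(-17955) - 38930/33525 = -10875*(-1/17955) - 38930*1/33525 = 725/1197 - 7786/6705 = -495413/891765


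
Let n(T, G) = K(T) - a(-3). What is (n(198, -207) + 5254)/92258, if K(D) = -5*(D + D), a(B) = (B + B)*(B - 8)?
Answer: 1604/46129 ≈ 0.034772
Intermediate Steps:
a(B) = 2*B*(-8 + B) (a(B) = (2*B)*(-8 + B) = 2*B*(-8 + B))
K(D) = -10*D
n(T, G) = -66 - 10*T (n(T, G) = -10*T - 2*(-3)*(-8 - 3) = -10*T - 2*(-3)*(-11) = -10*T - 1*66 = -10*T - 66 = -66 - 10*T)
(n(198, -207) + 5254)/92258 = ((-66 - 10*198) + 5254)/92258 = ((-66 - 1980) + 5254)*(1/92258) = (-2046 + 5254)*(1/92258) = 3208*(1/92258) = 1604/46129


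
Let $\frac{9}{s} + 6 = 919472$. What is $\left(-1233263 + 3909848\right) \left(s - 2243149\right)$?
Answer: $- \frac{5520454524079778625}{919466} \approx -6.004 \cdot 10^{12}$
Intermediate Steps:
$s = \frac{9}{919466}$ ($s = \frac{9}{-6 + 919472} = \frac{9}{919466} \approx 9.7883 \cdot 10^{-6}$)
$\left(-1233263 + 3909848\right) \left(s - 2243149\right) = \left(-1233263 + 3909848\right) \left(\frac{9}{919466} - 2243149\right) = 2676585 \left(- \frac{2062499238425}{919466}\right) = - \frac{5520454524079778625}{919466}$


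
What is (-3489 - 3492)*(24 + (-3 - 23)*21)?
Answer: 3644082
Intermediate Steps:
(-3489 - 3492)*(24 + (-3 - 23)*21) = -6981*(24 - 26*21) = -6981*(24 - 546) = -6981*(-522) = 3644082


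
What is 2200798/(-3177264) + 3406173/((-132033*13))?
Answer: -2433304060169/908924678376 ≈ -2.6771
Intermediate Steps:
2200798/(-3177264) + 3406173/((-132033*13)) = 2200798*(-1/3177264) + 3406173/(-1716429) = -1100399/1588632 + 3406173*(-1/1716429) = -1100399/1588632 - 1135391/572143 = -2433304060169/908924678376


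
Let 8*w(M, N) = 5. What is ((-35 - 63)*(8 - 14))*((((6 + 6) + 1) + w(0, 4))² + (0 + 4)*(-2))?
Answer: 1671243/16 ≈ 1.0445e+5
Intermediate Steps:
w(M, N) = 5/8 (w(M, N) = (⅛)*5 = 5/8)
((-35 - 63)*(8 - 14))*((((6 + 6) + 1) + w(0, 4))² + (0 + 4)*(-2)) = ((-35 - 63)*(8 - 14))*((((6 + 6) + 1) + 5/8)² + (0 + 4)*(-2)) = (-98*(-6))*(((12 + 1) + 5/8)² + 4*(-2)) = 588*((13 + 5/8)² - 8) = 588*((109/8)² - 8) = 588*(11881/64 - 8) = 588*(11369/64) = 1671243/16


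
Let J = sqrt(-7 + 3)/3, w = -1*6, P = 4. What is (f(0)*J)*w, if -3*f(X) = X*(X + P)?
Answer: 0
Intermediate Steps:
w = -6
J = 2*I/3 (J = sqrt(-4)*(1/3) = (2*I)*(1/3) = 2*I/3 ≈ 0.66667*I)
f(X) = -X*(4 + X)/3 (f(X) = -X*(X + 4)/3 = -X*(4 + X)/3)
(f(0)*J)*w = ((-1/3*0*(4 + 0))*(2*I/3))*(-6) = ((-1/3*0*4)*(2*I/3))*(-6) = (0*(2*I/3))*(-6) = 0*(-6) = 0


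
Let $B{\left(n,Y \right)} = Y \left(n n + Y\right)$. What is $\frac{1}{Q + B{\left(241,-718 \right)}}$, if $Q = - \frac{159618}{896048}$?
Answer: $- \frac{448024}{18452600591025} \approx -2.428 \cdot 10^{-8}$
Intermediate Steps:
$Q = - \frac{79809}{448024}$ ($Q = \left(-159618\right) \frac{1}{896048} = - \frac{79809}{448024} \approx -0.17814$)
$B{\left(n,Y \right)} = Y \left(Y + n^{2}\right)$ ($B{\left(n,Y \right)} = Y \left(n^{2} + Y\right) = Y \left(Y + n^{2}\right)$)
$\frac{1}{Q + B{\left(241,-718 \right)}} = \frac{1}{- \frac{79809}{448024} - 718 \left(-718 + 241^{2}\right)} = \frac{1}{- \frac{79809}{448024} - 718 \left(-718 + 58081\right)} = \frac{1}{- \frac{79809}{448024} - 41186634} = \frac{1}{- \frac{18452600591025}{448024}} = - \frac{448024}{18452600591025}$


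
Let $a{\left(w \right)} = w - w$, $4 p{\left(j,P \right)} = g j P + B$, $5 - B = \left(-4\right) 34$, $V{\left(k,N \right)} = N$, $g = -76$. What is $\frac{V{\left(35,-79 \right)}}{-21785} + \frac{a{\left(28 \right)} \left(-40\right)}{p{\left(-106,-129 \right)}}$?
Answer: $\frac{79}{21785} \approx 0.0036263$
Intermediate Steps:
$B = 141$ ($B = 5 - \left(-4\right) 34 = 5 - -136 = 5 + 136 = 141$)
$p{\left(j,P \right)} = \frac{141}{4} - 19 P j$ ($p{\left(j,P \right)} = \frac{- 76 j P + 141}{4} = \frac{- 76 P j + 141}{4} = \frac{141 - 76 P j}{4} = \frac{141}{4} - 19 P j$)
$a{\left(w \right)} = 0$
$\frac{V{\left(35,-79 \right)}}{-21785} + \frac{a{\left(28 \right)} \left(-40\right)}{p{\left(-106,-129 \right)}} = - \frac{79}{-21785} + \frac{0 \left(-40\right)}{\frac{141}{4} - \left(-2451\right) \left(-106\right)} = \left(-79\right) \left(- \frac{1}{21785}\right) + \frac{0}{\frac{141}{4} - 259806} = \frac{79}{21785} + \frac{0}{- \frac{1039083}{4}} = \frac{79}{21785} + 0 \left(- \frac{4}{1039083}\right) = \frac{79}{21785} + 0 = \frac{79}{21785}$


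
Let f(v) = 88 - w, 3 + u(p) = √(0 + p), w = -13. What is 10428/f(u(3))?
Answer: 10428/101 ≈ 103.25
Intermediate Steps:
u(p) = -3 + √p (u(p) = -3 + √(0 + p) = -3 + √p)
f(v) = 101 (f(v) = 88 - 1*(-13) = 88 + 13 = 101)
10428/f(u(3)) = 10428/101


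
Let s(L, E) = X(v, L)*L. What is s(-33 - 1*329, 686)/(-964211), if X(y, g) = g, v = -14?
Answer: -131044/964211 ≈ -0.13591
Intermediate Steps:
s(L, E) = L**2 (s(L, E) = L*L = L**2)
s(-33 - 1*329, 686)/(-964211) = (-33 - 1*329)**2/(-964211) = (-33 - 329)**2*(-1/964211) = (-362)**2*(-1/964211) = 131044*(-1/964211) = -131044/964211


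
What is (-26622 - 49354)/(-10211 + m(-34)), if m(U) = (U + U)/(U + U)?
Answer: 37988/5105 ≈ 7.4413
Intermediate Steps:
m(U) = 1 (m(U) = (2*U)/((2*U)) = (2*U)*(1/(2*U)) = 1)
(-26622 - 49354)/(-10211 + m(-34)) = (-26622 - 49354)/(-10211 + 1) = -75976/(-10210) = -75976*(-1/10210) = 37988/5105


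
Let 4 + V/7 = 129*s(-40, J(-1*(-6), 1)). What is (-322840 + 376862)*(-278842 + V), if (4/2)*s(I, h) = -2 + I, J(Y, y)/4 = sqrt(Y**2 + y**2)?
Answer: -16089534326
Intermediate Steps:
J(Y, y) = 4*sqrt(Y**2 + y**2)
s(I, h) = -1 + I/2 (s(I, h) = (-2 + I)/2 = -1 + I/2)
V = -18991 (V = -28 + 7*(129*(-1 + (1/2)*(-40))) = -28 + 7*(129*(-1 - 20)) = -28 + 7*(129*(-21)) = -28 + 7*(-2709) = -28 - 18963 = -18991)
(-322840 + 376862)*(-278842 + V) = (-322840 + 376862)*(-278842 - 18991) = 54022*(-297833) = -16089534326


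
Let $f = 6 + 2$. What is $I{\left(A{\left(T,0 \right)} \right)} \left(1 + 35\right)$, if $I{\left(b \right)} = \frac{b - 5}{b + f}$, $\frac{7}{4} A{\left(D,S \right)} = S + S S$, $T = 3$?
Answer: $- \frac{45}{2} \approx -22.5$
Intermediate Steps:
$f = 8$
$A{\left(D,S \right)} = \frac{4 S}{7} + \frac{4 S^{2}}{7}$ ($A{\left(D,S \right)} = \frac{4 \left(S + S S\right)}{7} = \frac{4 \left(S + S^{2}\right)}{7} = \frac{4 S}{7} + \frac{4 S^{2}}{7}$)
$I{\left(b \right)} = \frac{-5 + b}{8 + b}$ ($I{\left(b \right)} = \frac{b - 5}{b + 8} = \frac{-5 + b}{8 + b}$)
$I{\left(A{\left(T,0 \right)} \right)} \left(1 + 35\right) = \frac{-5 + \frac{4}{7} \cdot 0 \left(1 + 0\right)}{8 + \frac{4}{7} \cdot 0 \left(1 + 0\right)} \left(1 + 35\right) = \frac{-5 + \frac{4}{7} \cdot 0 \cdot 1}{8 + \frac{4}{7} \cdot 0 \cdot 1} \cdot 36 = \frac{-5 + 0}{8 + 0} \cdot 36 = \frac{1}{8} \left(-5\right) 36 = \left(- \frac{5}{8}\right) 36 = - \frac{45}{2}$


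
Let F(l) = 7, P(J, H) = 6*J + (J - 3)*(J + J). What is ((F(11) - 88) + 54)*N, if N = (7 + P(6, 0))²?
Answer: -168507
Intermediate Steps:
P(J, H) = 6*J + 2*J*(-3 + J) (P(J, H) = 6*J + (-3 + J)*(2*J) = 6*J + 2*J*(-3 + J))
N = 6241 (N = (7 + 2*6²)² = (7 + 2*36)² = (7 + 72)² = 79² = 6241)
((F(11) - 88) + 54)*N = ((7 - 88) + 54)*6241 = (-81 + 54)*6241 = -27*6241 = -168507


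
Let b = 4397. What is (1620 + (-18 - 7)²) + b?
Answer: 6642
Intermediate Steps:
(1620 + (-18 - 7)²) + b = (1620 + (-18 - 7)²) + 4397 = (1620 + (-25)²) + 4397 = (1620 + 625) + 4397 = 2245 + 4397 = 6642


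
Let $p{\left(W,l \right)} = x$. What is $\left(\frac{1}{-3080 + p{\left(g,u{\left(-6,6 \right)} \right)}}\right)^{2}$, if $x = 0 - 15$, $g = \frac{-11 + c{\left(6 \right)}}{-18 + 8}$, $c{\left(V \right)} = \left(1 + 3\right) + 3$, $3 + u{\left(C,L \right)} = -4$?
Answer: $\frac{1}{9579025} \approx 1.0439 \cdot 10^{-7}$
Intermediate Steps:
$u{\left(C,L \right)} = -7$ ($u{\left(C,L \right)} = -3 - 4 = -7$)
$c{\left(V \right)} = 7$ ($c{\left(V \right)} = 4 + 3 = 7$)
$g = \frac{2}{5}$ ($g = \frac{-11 + 7}{-18 + 8} = - \frac{4}{-10} = \left(-4\right) \left(- \frac{1}{10}\right) = \frac{2}{5} \approx 0.4$)
$x = -15$ ($x = 0 - 15 = -15$)
$p{\left(W,l \right)} = -15$
$\left(\frac{1}{-3080 + p{\left(g,u{\left(-6,6 \right)} \right)}}\right)^{2} = \left(\frac{1}{-3080 - 15}\right)^{2} = \left(\frac{1}{-3095}\right)^{2} = \left(- \frac{1}{3095}\right)^{2} = \frac{1}{9579025}$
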